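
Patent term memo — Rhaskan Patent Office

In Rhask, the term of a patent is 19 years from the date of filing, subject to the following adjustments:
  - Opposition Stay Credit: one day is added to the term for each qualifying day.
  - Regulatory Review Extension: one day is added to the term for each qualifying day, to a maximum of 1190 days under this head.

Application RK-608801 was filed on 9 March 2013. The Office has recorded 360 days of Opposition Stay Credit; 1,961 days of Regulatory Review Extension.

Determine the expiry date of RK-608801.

June 6, 2036

Base term: filing date + 19 years → 9 March 2032.
Opposition Stay Credit: +360 days → 4 March 2033.
Regulatory Review Extension: 1961 days claimed exceeds the 1190-day cap, so +1190 days → 6 June 2036.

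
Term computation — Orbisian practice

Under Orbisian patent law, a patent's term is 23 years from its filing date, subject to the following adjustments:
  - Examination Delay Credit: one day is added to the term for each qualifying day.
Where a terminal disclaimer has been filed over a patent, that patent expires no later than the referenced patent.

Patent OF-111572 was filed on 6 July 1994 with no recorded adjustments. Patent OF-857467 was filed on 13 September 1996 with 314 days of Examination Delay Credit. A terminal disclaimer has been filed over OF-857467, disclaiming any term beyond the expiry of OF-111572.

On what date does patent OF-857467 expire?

2017-07-06

Natural term of OF-857467:
  Base: filing + 23 years → 13 September 2019.
  Examination Delay Credit: +314 days → 23 July 2020.
Expiry of referenced patent OF-111572:
  Base: filing + 23 years → 6 July 2017.
Terminal disclaimer: OF-857467 expires on the earlier of 23 July 2020 and 6 July 2017.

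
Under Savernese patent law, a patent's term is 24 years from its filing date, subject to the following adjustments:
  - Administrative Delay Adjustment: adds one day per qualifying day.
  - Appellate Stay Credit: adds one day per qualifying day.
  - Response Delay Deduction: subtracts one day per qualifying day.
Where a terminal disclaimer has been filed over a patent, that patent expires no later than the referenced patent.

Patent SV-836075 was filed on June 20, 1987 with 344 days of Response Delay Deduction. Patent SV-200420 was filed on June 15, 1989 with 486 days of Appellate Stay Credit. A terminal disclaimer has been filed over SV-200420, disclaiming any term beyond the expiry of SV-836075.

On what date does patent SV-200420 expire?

July 11, 2010

Natural term of SV-200420:
  Base: filing + 24 years → 15 June 2013.
  Appellate Stay Credit: +486 days → 14 October 2014.
Expiry of referenced patent SV-836075:
  Base: filing + 24 years → 20 June 2011.
  Response Delay Deduction: −344 days → 11 July 2010.
Terminal disclaimer: SV-200420 expires on the earlier of 14 October 2014 and 11 July 2010.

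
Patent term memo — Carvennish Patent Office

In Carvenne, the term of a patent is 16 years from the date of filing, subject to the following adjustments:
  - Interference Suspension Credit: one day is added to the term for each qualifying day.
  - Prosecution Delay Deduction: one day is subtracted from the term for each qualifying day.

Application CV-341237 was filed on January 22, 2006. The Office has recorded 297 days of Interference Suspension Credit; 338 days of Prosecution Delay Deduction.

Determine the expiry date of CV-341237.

Base term: filing date + 16 years → 22 January 2022.
Interference Suspension Credit: +297 days → 15 November 2022.
Prosecution Delay Deduction: −338 days → 12 December 2021.

December 12, 2021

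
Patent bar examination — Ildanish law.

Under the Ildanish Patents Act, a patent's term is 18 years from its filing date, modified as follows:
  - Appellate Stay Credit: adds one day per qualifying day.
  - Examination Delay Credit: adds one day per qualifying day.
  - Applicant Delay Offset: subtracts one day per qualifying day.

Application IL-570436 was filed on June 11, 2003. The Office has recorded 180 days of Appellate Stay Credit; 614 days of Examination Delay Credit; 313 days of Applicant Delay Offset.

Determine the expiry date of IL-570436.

2022-10-05

Base term: filing date + 18 years → 11 June 2021.
Appellate Stay Credit: +180 days → 8 December 2021.
Examination Delay Credit: +614 days → 14 August 2023.
Applicant Delay Offset: −313 days → 5 October 2022.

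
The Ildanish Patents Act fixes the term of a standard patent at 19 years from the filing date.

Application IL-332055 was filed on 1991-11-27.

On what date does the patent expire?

November 27, 2010

Filing date + 19 years → 27 November 2010.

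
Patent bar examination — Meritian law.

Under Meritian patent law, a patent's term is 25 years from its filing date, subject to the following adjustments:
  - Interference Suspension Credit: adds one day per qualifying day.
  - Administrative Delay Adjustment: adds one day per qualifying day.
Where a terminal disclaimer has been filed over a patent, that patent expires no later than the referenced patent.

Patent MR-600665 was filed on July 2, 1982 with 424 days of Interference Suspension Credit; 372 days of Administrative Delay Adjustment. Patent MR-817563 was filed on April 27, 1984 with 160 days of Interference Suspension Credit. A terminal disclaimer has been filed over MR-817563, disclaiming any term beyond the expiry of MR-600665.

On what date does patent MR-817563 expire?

2009-09-05

Natural term of MR-817563:
  Base: filing + 25 years → 27 April 2009.
  Interference Suspension Credit: +160 days → 4 October 2009.
Expiry of referenced patent MR-600665:
  Base: filing + 25 years → 2 July 2007.
  Interference Suspension Credit: +424 days → 29 August 2008.
  Administrative Delay Adjustment: +372 days → 5 September 2009.
Terminal disclaimer: MR-817563 expires on the earlier of 4 October 2009 and 5 September 2009.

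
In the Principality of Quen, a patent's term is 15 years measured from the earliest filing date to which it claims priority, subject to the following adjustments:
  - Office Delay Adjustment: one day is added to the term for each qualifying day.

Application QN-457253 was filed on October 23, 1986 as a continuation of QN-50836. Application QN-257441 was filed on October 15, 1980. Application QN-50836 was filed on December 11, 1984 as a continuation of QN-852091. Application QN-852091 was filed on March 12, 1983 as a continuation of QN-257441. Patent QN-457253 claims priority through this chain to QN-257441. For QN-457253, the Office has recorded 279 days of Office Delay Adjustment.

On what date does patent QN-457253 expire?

July 20, 1996

Earliest priority filing: 15 October 1980.
Base term: 15 October 1980 + 15 years → 15 October 1995.
Office Delay Adjustment: +279 days → 20 July 1996.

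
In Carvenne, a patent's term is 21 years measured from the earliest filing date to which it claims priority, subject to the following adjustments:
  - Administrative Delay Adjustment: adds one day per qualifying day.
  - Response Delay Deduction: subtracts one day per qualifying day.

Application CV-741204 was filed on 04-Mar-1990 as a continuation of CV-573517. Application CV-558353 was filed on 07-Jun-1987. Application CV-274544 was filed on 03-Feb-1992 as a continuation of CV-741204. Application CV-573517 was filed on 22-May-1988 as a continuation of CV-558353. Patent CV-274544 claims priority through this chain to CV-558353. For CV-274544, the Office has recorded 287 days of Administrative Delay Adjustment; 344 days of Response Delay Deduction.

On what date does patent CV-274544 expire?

April 11, 2008

Earliest priority filing: 7 June 1987.
Base term: 7 June 1987 + 21 years → 7 June 2008.
Administrative Delay Adjustment: +287 days → 21 March 2009.
Response Delay Deduction: −344 days → 11 April 2008.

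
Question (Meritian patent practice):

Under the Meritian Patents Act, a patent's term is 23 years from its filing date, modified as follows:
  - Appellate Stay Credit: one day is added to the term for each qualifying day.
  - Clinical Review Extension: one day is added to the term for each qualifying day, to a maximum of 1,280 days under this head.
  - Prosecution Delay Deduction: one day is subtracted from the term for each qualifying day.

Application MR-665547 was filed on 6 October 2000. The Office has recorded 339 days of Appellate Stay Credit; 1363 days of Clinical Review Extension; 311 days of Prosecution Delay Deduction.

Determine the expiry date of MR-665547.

May 6, 2027

Base term: filing date + 23 years → 6 October 2023.
Appellate Stay Credit: +339 days → 9 September 2024.
Clinical Review Extension: 1363 days claimed exceeds the 1280-day cap, so +1280 days → 12 March 2028.
Prosecution Delay Deduction: −311 days → 6 May 2027.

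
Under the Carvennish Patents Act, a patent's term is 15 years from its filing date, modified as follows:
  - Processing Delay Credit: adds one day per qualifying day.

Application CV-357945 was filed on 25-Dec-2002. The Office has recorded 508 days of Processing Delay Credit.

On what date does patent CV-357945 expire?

May 17, 2019

Base term: filing date + 15 years → 25 December 2017.
Processing Delay Credit: +508 days → 17 May 2019.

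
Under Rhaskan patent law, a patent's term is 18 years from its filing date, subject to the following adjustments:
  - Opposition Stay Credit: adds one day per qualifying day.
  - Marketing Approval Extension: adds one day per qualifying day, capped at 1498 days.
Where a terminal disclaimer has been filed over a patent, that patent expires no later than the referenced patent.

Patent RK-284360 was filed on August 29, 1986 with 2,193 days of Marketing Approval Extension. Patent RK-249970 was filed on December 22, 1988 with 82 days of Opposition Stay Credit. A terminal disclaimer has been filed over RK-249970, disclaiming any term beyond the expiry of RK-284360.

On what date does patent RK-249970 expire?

March 14, 2007

Natural term of RK-249970:
  Base: filing + 18 years → 22 December 2006.
  Opposition Stay Credit: +82 days → 14 March 2007.
Expiry of referenced patent RK-284360:
  Base: filing + 18 years → 29 August 2004.
  Marketing Approval Extension: 2193 days claimed exceeds the 1498-day cap, so +1498 days → 5 October 2008.
Terminal disclaimer: RK-249970 expires on the earlier of 14 March 2007 and 5 October 2008.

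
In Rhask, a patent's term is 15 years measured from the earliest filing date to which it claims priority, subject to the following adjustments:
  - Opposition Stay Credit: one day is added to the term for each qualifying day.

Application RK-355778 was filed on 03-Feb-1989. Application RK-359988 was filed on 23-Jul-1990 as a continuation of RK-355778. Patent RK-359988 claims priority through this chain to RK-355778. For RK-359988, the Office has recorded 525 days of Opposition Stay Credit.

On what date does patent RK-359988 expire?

July 12, 2005

Earliest priority filing: 3 February 1989.
Base term: 3 February 1989 + 15 years → 3 February 2004.
Opposition Stay Credit: +525 days → 12 July 2005.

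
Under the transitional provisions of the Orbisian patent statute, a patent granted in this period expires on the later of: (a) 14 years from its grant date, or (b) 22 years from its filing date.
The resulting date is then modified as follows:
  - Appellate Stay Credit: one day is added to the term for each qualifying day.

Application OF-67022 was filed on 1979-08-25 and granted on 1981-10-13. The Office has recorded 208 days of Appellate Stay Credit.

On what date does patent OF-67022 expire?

2002-03-21

(a) grant + 14 years → 13 October 1995.
(b) filing + 22 years → 25 August 2001.
Later of the two: 25 August 2001.
Appellate Stay Credit: +208 days → 21 March 2002.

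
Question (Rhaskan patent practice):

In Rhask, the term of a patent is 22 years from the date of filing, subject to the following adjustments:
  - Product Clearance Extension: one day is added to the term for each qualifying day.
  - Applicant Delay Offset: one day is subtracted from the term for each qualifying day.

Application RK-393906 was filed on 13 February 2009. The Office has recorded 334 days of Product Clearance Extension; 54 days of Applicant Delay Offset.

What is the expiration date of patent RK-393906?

Base term: filing date + 22 years → 13 February 2031.
Product Clearance Extension: +334 days → 13 January 2032.
Applicant Delay Offset: −54 days → 20 November 2031.

November 20, 2031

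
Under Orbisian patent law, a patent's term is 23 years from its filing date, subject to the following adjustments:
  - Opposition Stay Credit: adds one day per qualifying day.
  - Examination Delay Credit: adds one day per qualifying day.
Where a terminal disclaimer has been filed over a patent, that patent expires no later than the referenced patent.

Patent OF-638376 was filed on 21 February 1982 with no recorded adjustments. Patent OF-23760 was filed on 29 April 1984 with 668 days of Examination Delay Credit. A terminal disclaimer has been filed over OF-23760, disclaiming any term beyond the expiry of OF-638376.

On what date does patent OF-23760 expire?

2005-02-21

Natural term of OF-23760:
  Base: filing + 23 years → 29 April 2007.
  Examination Delay Credit: +668 days → 25 February 2009.
Expiry of referenced patent OF-638376:
  Base: filing + 23 years → 21 February 2005.
Terminal disclaimer: OF-23760 expires on the earlier of 25 February 2009 and 21 February 2005.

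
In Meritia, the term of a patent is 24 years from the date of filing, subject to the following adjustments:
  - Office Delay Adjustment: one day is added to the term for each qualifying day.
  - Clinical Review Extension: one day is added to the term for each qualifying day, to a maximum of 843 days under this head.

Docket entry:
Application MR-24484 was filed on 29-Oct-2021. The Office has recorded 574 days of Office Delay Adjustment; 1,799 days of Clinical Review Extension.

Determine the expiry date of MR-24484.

Base term: filing date + 24 years → 29 October 2045.
Office Delay Adjustment: +574 days → 26 May 2047.
Clinical Review Extension: 1799 days claimed exceeds the 843-day cap, so +843 days → 15 September 2049.

2049-09-15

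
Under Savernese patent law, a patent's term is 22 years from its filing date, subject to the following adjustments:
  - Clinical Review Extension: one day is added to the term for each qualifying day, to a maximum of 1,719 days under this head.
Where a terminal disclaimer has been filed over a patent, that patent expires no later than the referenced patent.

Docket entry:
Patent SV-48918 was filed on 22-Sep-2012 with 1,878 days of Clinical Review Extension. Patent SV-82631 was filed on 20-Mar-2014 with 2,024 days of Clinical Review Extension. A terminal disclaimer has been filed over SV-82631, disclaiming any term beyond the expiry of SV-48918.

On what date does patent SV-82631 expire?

Natural term of SV-82631:
  Base: filing + 22 years → 20 March 2036.
  Clinical Review Extension: 2024 days claimed exceeds the 1719-day cap, so +1719 days → 3 December 2040.
Expiry of referenced patent SV-48918:
  Base: filing + 22 years → 22 September 2034.
  Clinical Review Extension: 1878 days claimed exceeds the 1719-day cap, so +1719 days → 7 June 2039.
Terminal disclaimer: SV-82631 expires on the earlier of 3 December 2040 and 7 June 2039.

June 7, 2039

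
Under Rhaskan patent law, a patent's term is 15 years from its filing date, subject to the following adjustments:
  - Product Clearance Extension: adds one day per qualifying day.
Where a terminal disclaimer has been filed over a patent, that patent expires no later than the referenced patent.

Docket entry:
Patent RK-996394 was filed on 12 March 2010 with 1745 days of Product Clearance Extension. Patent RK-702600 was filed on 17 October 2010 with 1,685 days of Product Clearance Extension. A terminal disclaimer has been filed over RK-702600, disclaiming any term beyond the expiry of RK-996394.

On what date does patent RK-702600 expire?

Natural term of RK-702600:
  Base: filing + 15 years → 17 October 2025.
  Product Clearance Extension: +1685 days → 29 May 2030.
Expiry of referenced patent RK-996394:
  Base: filing + 15 years → 12 March 2025.
  Product Clearance Extension: +1745 days → 21 December 2029.
Terminal disclaimer: RK-702600 expires on the earlier of 29 May 2030 and 21 December 2029.

2029-12-21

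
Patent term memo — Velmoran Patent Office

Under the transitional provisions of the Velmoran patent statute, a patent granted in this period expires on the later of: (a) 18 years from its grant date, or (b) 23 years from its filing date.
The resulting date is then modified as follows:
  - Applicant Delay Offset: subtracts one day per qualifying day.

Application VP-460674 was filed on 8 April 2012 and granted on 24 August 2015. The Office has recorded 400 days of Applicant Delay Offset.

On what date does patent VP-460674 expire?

(a) grant + 18 years → 24 August 2033.
(b) filing + 23 years → 8 April 2035.
Later of the two: 8 April 2035.
Applicant Delay Offset: −400 days → 4 March 2034.

2034-03-04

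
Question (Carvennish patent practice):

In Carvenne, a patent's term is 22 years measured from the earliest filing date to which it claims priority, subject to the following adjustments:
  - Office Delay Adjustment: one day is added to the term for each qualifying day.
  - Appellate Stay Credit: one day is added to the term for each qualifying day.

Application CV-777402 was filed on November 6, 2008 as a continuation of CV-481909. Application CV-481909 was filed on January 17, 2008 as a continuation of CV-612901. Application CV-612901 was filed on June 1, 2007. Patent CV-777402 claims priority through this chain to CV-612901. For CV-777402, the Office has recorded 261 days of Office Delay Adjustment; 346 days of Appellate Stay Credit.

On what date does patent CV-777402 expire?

2031-01-29

Earliest priority filing: 1 June 2007.
Base term: 1 June 2007 + 22 years → 1 June 2029.
Office Delay Adjustment: +261 days → 17 February 2030.
Appellate Stay Credit: +346 days → 29 January 2031.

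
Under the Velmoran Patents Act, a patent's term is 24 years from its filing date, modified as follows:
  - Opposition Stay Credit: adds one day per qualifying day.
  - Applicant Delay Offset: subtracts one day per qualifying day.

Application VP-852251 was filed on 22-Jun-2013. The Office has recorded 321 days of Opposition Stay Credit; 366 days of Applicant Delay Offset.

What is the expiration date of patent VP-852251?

2037-05-08

Base term: filing date + 24 years → 22 June 2037.
Opposition Stay Credit: +321 days → 9 May 2038.
Applicant Delay Offset: −366 days → 8 May 2037.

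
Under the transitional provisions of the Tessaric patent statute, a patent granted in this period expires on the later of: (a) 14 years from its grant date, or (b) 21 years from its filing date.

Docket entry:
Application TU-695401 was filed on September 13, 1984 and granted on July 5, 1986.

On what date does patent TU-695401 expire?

(a) grant + 14 years → 5 July 2000.
(b) filing + 21 years → 13 September 2005.
Later of the two: 13 September 2005.

September 13, 2005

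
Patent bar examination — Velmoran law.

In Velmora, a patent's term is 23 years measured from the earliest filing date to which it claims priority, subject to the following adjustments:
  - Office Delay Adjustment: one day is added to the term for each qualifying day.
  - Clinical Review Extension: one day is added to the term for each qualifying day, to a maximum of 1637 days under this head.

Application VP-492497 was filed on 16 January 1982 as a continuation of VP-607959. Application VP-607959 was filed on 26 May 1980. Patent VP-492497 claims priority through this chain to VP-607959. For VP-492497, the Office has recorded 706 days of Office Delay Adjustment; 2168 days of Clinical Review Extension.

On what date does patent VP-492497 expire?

2009-10-24

Earliest priority filing: 26 May 1980.
Base term: 26 May 1980 + 23 years → 26 May 2003.
Office Delay Adjustment: +706 days → 1 May 2005.
Clinical Review Extension: 2168 days claimed exceeds the 1637-day cap, so +1637 days → 24 October 2009.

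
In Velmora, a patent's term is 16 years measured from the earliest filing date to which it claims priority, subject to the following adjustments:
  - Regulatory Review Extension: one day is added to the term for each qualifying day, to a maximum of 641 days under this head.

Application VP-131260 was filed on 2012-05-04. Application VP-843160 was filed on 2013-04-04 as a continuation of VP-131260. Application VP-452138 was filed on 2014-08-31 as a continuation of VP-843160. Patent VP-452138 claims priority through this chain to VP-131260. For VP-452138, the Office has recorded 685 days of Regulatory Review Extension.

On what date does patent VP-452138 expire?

February 4, 2030

Earliest priority filing: 4 May 2012.
Base term: 4 May 2012 + 16 years → 4 May 2028.
Regulatory Review Extension: 685 days claimed exceeds the 641-day cap, so +641 days → 4 February 2030.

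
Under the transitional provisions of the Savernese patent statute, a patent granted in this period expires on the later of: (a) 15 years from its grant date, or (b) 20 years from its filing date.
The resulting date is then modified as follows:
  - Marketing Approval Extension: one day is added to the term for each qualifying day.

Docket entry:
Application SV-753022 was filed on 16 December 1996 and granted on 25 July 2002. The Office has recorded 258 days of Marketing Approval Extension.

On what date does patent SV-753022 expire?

(a) grant + 15 years → 25 July 2017.
(b) filing + 20 years → 16 December 2016.
Later of the two: 25 July 2017.
Marketing Approval Extension: +258 days → 9 April 2018.

2018-04-09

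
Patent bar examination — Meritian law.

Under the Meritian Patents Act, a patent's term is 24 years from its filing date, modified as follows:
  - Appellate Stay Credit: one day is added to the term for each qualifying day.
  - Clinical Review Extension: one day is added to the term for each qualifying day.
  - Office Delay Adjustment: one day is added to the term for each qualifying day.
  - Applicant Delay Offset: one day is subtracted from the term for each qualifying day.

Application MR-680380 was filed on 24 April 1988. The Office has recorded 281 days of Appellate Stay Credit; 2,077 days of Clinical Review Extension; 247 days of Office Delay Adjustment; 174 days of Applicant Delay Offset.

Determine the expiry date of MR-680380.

2018-12-20

Base term: filing date + 24 years → 24 April 2012.
Appellate Stay Credit: +281 days → 30 January 2013.
Clinical Review Extension: +2077 days → 8 October 2018.
Office Delay Adjustment: +247 days → 12 June 2019.
Applicant Delay Offset: −174 days → 20 December 2018.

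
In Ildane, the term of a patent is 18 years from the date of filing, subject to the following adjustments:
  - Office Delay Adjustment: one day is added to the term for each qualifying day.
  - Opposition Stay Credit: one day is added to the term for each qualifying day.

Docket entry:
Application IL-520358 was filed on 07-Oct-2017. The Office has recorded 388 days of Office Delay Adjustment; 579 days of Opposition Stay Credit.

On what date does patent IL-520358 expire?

Base term: filing date + 18 years → 7 October 2035.
Office Delay Adjustment: +388 days → 29 October 2036.
Opposition Stay Credit: +579 days → 31 May 2038.

May 31, 2038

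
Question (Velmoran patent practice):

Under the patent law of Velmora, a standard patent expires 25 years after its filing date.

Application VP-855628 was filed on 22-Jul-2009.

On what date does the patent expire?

July 22, 2034

Filing date + 25 years → 22 July 2034.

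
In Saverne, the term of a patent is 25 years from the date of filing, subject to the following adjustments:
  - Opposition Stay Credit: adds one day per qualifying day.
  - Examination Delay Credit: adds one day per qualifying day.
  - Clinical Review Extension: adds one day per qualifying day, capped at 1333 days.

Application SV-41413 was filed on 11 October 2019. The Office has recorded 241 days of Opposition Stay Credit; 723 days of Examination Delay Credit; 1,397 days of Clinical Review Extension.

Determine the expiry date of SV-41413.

Base term: filing date + 25 years → 11 October 2044.
Opposition Stay Credit: +241 days → 9 June 2045.
Examination Delay Credit: +723 days → 2 June 2047.
Clinical Review Extension: 1397 days claimed exceeds the 1333-day cap, so +1333 days → 25 January 2051.

2051-01-25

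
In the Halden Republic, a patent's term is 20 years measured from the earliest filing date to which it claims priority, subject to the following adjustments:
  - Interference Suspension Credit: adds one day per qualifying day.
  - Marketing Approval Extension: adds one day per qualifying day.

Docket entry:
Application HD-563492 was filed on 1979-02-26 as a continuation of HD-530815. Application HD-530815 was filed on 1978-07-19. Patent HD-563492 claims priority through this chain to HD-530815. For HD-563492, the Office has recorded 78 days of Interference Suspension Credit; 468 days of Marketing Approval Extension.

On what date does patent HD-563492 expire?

Earliest priority filing: 19 July 1978.
Base term: 19 July 1978 + 20 years → 19 July 1998.
Interference Suspension Credit: +78 days → 5 October 1998.
Marketing Approval Extension: +468 days → 16 January 2000.

January 16, 2000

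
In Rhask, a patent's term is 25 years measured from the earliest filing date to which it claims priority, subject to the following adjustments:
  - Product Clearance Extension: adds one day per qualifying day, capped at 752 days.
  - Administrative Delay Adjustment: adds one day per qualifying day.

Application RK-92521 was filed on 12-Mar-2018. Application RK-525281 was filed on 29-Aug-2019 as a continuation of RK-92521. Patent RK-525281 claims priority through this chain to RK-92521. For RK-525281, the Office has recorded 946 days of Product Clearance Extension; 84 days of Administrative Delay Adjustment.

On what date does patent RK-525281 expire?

June 25, 2045

Earliest priority filing: 12 March 2018.
Base term: 12 March 2018 + 25 years → 12 March 2043.
Product Clearance Extension: 946 days claimed exceeds the 752-day cap, so +752 days → 2 April 2045.
Administrative Delay Adjustment: +84 days → 25 June 2045.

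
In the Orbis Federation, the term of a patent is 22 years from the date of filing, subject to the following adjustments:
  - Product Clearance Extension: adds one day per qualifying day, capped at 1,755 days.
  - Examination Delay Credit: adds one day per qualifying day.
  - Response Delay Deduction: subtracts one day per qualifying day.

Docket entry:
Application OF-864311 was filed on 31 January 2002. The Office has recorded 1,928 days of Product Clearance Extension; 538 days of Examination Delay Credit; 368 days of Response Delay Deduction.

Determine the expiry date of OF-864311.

2029-05-09

Base term: filing date + 22 years → 31 January 2024.
Product Clearance Extension: 1928 days claimed exceeds the 1755-day cap, so +1755 days → 20 November 2028.
Examination Delay Credit: +538 days → 12 May 2030.
Response Delay Deduction: −368 days → 9 May 2029.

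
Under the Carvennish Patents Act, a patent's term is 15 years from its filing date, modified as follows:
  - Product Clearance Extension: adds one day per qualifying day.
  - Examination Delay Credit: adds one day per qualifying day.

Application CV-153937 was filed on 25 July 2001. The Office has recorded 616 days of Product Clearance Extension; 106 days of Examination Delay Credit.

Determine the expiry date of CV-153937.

Base term: filing date + 15 years → 25 July 2016.
Product Clearance Extension: +616 days → 2 April 2018.
Examination Delay Credit: +106 days → 17 July 2018.

2018-07-17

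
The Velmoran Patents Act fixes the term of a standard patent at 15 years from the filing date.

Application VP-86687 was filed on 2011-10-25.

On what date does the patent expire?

October 25, 2026

Filing date + 15 years → 25 October 2026.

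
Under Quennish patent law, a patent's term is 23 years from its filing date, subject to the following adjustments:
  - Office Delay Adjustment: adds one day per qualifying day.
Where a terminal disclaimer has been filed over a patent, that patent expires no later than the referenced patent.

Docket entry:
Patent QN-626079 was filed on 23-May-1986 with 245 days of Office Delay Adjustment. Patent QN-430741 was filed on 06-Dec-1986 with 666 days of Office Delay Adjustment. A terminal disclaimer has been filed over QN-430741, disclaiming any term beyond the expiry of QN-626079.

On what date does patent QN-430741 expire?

Natural term of QN-430741:
  Base: filing + 23 years → 6 December 2009.
  Office Delay Adjustment: +666 days → 3 October 2011.
Expiry of referenced patent QN-626079:
  Base: filing + 23 years → 23 May 2009.
  Office Delay Adjustment: +245 days → 23 January 2010.
Terminal disclaimer: QN-430741 expires on the earlier of 3 October 2011 and 23 January 2010.

2010-01-23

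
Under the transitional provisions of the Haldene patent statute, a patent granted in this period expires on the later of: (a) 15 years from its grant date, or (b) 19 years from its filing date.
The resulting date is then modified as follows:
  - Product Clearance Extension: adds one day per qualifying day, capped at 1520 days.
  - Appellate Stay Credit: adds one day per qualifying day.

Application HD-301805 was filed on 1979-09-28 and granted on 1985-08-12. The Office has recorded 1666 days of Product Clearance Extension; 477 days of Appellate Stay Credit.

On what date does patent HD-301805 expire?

(a) grant + 15 years → 12 August 2000.
(b) filing + 19 years → 28 September 1998.
Later of the two: 12 August 2000.
Product Clearance Extension: 1666 days claimed exceeds the 1520-day cap, so +1520 days → 10 October 2004.
Appellate Stay Credit: +477 days → 30 January 2006.

January 30, 2006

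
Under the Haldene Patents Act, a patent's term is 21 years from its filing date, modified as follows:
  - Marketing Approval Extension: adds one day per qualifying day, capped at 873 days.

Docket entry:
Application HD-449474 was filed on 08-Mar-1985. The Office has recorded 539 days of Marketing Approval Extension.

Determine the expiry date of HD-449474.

Base term: filing date + 21 years → 8 March 2006.
Marketing Approval Extension: 539 days (within the 873-day cap) → +539 days → 29 August 2007.

2007-08-29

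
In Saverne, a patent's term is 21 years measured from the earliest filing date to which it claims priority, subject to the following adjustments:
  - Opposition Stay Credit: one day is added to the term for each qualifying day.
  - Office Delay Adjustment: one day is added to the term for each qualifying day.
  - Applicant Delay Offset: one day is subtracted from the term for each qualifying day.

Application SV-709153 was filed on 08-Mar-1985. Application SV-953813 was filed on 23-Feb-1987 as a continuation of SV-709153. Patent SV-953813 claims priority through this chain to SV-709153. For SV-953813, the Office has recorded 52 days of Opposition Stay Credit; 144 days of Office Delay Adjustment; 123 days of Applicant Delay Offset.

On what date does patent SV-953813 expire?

May 20, 2006

Earliest priority filing: 8 March 1985.
Base term: 8 March 1985 + 21 years → 8 March 2006.
Opposition Stay Credit: +52 days → 29 April 2006.
Office Delay Adjustment: +144 days → 20 September 2006.
Applicant Delay Offset: −123 days → 20 May 2006.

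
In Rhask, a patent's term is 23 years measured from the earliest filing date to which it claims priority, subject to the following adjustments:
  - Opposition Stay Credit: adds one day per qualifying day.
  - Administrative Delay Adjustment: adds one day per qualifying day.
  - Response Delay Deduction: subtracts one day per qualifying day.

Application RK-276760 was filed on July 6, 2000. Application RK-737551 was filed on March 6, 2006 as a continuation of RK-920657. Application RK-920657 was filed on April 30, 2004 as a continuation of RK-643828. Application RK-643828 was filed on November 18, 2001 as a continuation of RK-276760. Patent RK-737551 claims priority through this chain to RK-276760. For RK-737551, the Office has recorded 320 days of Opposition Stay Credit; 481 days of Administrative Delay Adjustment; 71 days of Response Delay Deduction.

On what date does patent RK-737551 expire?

Earliest priority filing: 6 July 2000.
Base term: 6 July 2000 + 23 years → 6 July 2023.
Opposition Stay Credit: +320 days → 21 May 2024.
Administrative Delay Adjustment: +481 days → 14 September 2025.
Response Delay Deduction: −71 days → 5 July 2025.

July 5, 2025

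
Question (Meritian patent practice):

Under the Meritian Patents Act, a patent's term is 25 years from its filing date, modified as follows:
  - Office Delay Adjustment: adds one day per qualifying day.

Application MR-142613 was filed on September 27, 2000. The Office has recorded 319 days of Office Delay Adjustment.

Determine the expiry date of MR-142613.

2026-08-12

Base term: filing date + 25 years → 27 September 2025.
Office Delay Adjustment: +319 days → 12 August 2026.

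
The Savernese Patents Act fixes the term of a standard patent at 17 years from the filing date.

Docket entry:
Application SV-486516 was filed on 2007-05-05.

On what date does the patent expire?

Filing date + 17 years → 5 May 2024.

May 5, 2024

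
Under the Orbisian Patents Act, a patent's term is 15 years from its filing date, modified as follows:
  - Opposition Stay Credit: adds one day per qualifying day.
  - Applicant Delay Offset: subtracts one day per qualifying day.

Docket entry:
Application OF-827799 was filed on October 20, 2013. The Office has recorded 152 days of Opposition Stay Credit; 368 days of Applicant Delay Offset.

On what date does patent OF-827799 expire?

2028-03-18

Base term: filing date + 15 years → 20 October 2028.
Opposition Stay Credit: +152 days → 21 March 2029.
Applicant Delay Offset: −368 days → 18 March 2028.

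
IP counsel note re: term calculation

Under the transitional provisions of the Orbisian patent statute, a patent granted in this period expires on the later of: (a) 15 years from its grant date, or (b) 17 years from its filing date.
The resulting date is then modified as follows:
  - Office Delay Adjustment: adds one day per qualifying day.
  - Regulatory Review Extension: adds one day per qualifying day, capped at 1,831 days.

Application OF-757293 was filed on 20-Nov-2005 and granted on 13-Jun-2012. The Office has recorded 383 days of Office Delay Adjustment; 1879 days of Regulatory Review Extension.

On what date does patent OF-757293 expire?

July 5, 2033

(a) grant + 15 years → 13 June 2027.
(b) filing + 17 years → 20 November 2022.
Later of the two: 13 June 2027.
Office Delay Adjustment: +383 days → 30 June 2028.
Regulatory Review Extension: 1879 days claimed exceeds the 1831-day cap, so +1831 days → 5 July 2033.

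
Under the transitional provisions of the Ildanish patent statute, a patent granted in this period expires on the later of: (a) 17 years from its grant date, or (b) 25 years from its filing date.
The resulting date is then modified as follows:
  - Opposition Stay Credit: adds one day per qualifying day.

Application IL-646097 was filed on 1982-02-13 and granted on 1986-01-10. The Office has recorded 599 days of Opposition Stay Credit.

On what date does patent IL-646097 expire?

2008-10-04

(a) grant + 17 years → 10 January 2003.
(b) filing + 25 years → 13 February 2007.
Later of the two: 13 February 2007.
Opposition Stay Credit: +599 days → 4 October 2008.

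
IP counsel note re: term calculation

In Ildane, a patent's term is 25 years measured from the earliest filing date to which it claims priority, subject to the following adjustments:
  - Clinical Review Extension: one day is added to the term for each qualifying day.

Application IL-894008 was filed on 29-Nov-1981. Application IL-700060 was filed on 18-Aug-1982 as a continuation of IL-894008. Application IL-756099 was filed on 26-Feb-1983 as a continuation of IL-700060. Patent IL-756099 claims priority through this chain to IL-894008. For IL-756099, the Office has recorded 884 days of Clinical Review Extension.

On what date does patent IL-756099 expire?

2009-05-01

Earliest priority filing: 29 November 1981.
Base term: 29 November 1981 + 25 years → 29 November 2006.
Clinical Review Extension: +884 days → 1 May 2009.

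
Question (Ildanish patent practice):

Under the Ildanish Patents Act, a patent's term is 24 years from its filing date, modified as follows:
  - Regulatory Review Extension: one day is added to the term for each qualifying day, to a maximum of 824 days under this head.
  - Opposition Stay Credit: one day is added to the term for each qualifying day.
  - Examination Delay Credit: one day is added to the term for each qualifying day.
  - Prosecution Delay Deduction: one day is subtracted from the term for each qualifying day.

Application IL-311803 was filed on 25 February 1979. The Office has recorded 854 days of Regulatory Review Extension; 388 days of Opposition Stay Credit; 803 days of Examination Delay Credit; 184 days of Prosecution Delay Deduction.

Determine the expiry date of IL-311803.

2008-03-01

Base term: filing date + 24 years → 25 February 2003.
Regulatory Review Extension: 854 days claimed exceeds the 824-day cap, so +824 days → 29 May 2005.
Opposition Stay Credit: +388 days → 21 June 2006.
Examination Delay Credit: +803 days → 1 September 2008.
Prosecution Delay Deduction: −184 days → 1 March 2008.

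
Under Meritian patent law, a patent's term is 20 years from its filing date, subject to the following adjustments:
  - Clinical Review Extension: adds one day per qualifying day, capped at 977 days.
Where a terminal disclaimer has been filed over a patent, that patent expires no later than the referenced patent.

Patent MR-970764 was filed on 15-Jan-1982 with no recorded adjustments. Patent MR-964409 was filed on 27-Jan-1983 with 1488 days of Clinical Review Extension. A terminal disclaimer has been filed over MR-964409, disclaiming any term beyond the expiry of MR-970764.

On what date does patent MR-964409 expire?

2002-01-15

Natural term of MR-964409:
  Base: filing + 20 years → 27 January 2003.
  Clinical Review Extension: 1488 days claimed exceeds the 977-day cap, so +977 days → 30 September 2005.
Expiry of referenced patent MR-970764:
  Base: filing + 20 years → 15 January 2002.
Terminal disclaimer: MR-964409 expires on the earlier of 30 September 2005 and 15 January 2002.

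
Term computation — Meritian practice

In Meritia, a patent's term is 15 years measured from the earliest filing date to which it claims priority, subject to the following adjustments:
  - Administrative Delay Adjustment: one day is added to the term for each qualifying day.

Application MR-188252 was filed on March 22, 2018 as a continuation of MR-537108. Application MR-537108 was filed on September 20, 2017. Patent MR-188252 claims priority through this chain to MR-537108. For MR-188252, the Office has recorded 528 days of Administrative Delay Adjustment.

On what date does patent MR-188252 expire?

2034-03-02

Earliest priority filing: 20 September 2017.
Base term: 20 September 2017 + 15 years → 20 September 2032.
Administrative Delay Adjustment: +528 days → 2 March 2034.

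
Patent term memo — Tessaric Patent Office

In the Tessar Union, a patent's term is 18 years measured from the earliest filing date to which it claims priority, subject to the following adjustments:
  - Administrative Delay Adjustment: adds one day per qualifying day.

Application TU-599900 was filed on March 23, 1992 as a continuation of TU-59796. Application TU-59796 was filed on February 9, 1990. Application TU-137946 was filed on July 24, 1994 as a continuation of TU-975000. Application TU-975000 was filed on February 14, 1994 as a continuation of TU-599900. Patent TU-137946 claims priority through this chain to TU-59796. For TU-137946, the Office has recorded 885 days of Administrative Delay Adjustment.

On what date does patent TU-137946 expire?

2010-07-13

Earliest priority filing: 9 February 1990.
Base term: 9 February 1990 + 18 years → 9 February 2008.
Administrative Delay Adjustment: +885 days → 13 July 2010.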